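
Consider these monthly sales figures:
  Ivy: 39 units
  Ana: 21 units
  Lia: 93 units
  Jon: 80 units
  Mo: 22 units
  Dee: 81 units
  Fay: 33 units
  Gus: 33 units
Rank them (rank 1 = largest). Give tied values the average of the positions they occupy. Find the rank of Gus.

5.5

Sorted (descending): 93, 81, 80, 39, 33, 33, 22, 21
The 2 values of 33 occupy positions 5–6 → average rank (5+6)/2 = 5.5.
Gus has value 33 units → rank 5.5.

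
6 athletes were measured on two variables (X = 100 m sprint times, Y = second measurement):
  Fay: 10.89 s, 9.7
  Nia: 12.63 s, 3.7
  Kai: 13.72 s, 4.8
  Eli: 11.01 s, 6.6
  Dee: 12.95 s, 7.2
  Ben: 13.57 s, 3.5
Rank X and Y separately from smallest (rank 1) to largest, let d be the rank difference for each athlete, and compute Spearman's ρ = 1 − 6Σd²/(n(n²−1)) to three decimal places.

Ranks of variable 1: 1, 3, 6, 2, 4, 5
Ranks of variable 2: 6, 2, 3, 4, 5, 1
d = r₁ − r₂: -5, 1, 3, -2, -1, 4
d²: 25, 1, 9, 4, 1, 16; Σd² = 56
ρ = 1 − 6·56/(6·35) = 1 − 336/210 = -0.600

-0.600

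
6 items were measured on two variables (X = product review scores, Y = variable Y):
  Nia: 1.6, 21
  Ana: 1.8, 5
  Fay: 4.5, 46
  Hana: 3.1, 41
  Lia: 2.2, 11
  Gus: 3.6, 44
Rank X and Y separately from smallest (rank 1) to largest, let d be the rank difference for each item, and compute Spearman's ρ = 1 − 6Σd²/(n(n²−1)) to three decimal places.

0.829

Ranks of variable 1: 1, 2, 6, 4, 3, 5
Ranks of variable 2: 3, 1, 6, 4, 2, 5
d = r₁ − r₂: -2, 1, 0, 0, 1, 0
d²: 4, 1, 0, 0, 1, 0; Σd² = 6
ρ = 1 − 6·6/(6·35) = 1 − 36/210 = 0.829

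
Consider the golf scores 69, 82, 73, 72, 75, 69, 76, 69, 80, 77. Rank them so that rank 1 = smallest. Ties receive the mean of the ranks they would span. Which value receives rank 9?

80

Sorted (ascending): 69, 69, 69, 72, 73, 75, 76, 77, 80, 82
The 3 values of 69 occupy positions 1–3 → average rank 2.
Rank 9 → value 80.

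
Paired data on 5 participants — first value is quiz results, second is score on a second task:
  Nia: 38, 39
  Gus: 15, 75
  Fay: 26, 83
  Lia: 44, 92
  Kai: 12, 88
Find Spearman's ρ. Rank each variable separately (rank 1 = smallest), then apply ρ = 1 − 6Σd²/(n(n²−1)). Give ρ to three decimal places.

0.100

Ranks of variable 1: 4, 2, 3, 5, 1
Ranks of variable 2: 1, 2, 3, 5, 4
d = r₁ − r₂: 3, 0, 0, 0, -3
d²: 9, 0, 0, 0, 9; Σd² = 18
ρ = 1 − 6·18/(5·24) = 1 − 108/120 = 0.100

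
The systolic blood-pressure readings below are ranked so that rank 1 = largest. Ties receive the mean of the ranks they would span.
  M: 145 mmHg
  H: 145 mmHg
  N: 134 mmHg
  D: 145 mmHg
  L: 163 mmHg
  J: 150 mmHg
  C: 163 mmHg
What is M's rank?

5

Sorted (descending): 163, 163, 150, 145, 145, 145, 134
The 2 values of 163 occupy positions 1–2 → average rank (1+2)/2 = 1.5.
The 3 values of 145 occupy positions 4–6 → average rank 5.
M has value 145 mmHg → rank 5.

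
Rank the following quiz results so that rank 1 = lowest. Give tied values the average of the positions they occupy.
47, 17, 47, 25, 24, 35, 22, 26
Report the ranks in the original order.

7.5, 1, 7.5, 4, 3, 6, 2, 5

Sorted (ascending): 17, 22, 24, 25, 26, 35, 47, 47
The 2 values of 47 occupy positions 7–8 → average rank (7+8)/2 = 7.5.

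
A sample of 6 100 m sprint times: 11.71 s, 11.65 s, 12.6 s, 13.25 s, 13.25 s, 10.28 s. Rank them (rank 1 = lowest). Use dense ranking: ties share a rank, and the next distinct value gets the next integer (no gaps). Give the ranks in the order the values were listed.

Sorted (ascending): 10.28, 11.65, 11.71, 12.6, 13.25, 13.25
The 2 values of 13.25 share dense rank 5.
Remaining distinct values take the next consecutive integers.

3, 2, 4, 5, 5, 1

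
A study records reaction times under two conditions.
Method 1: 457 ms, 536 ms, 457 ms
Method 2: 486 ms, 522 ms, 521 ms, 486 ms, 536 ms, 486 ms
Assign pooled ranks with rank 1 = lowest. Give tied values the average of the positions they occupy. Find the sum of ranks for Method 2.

Sorted (ascending): 457, 457, 486, 486, 486, 521, 522, 536, 536
The 2 values of 457 occupy positions 1–2 → average rank (1+2)/2 = 1.5.
The 3 values of 486 occupy positions 3–5 → average rank 4.
The 2 values of 536 occupy positions 8–9 → average rank (8+9)/2 = 8.5.
Method 2 values → pooled ranks: 486→4, 522→7, 521→6, 486→4, 536→8.5, 486→4
Rank sum = 4 + 7 + 6 + 4 + 8.5 + 4 = 33.5

33.5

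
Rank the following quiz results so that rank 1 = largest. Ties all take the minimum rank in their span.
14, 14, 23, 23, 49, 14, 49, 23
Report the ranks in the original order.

Sorted (descending): 49, 49, 23, 23, 23, 14, 14, 14
The 2 values of 49 occupy positions 1–2 → each gets rank 1.
The 3 values of 23 occupy positions 3–5 → each gets rank 3.
The 3 values of 14 occupy positions 6–8 → each gets rank 6.

6, 6, 3, 3, 1, 6, 1, 3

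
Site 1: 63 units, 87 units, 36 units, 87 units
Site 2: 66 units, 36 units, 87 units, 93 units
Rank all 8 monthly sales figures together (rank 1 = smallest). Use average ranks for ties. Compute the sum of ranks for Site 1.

Sorted (ascending): 36, 36, 63, 66, 87, 87, 87, 93
The 2 values of 36 occupy positions 1–2 → average rank (1+2)/2 = 1.5.
The 3 values of 87 occupy positions 5–7 → average rank 6.
Site 1 values → pooled ranks: 63→3, 87→6, 36→1.5, 87→6
Rank sum = 3 + 6 + 1.5 + 6 = 16.5

16.5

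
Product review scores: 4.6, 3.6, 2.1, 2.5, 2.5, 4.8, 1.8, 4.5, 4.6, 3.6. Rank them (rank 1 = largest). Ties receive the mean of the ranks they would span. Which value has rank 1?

4.8

Sorted (descending): 4.8, 4.6, 4.6, 4.5, 3.6, 3.6, 2.5, 2.5, 2.1, 1.8
The 2 values of 4.6 occupy positions 2–3 → average rank (2+3)/2 = 2.5.
The 2 values of 3.6 occupy positions 5–6 → average rank (5+6)/2 = 5.5.
The 2 values of 2.5 occupy positions 7–8 → average rank (7+8)/2 = 7.5.
Rank 1 → value 4.8.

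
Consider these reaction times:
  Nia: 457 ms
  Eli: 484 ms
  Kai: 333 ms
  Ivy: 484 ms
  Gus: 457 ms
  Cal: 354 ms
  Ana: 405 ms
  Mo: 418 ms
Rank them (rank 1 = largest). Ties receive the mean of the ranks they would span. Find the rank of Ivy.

1.5

Sorted (descending): 484, 484, 457, 457, 418, 405, 354, 333
The 2 values of 484 occupy positions 1–2 → average rank (1+2)/2 = 1.5.
The 2 values of 457 occupy positions 3–4 → average rank (3+4)/2 = 3.5.
Ivy has value 484 ms → rank 1.5.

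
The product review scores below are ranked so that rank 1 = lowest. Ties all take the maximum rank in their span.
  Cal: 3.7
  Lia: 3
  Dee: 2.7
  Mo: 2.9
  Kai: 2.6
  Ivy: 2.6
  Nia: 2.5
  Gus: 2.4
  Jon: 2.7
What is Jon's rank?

6

Sorted (ascending): 2.4, 2.5, 2.6, 2.6, 2.7, 2.7, 2.9, 3, 3.7
The 2 values of 2.6 occupy positions 3–4 → each gets rank 4.
The 2 values of 2.7 occupy positions 5–6 → each gets rank 6.
Jon has value 2.7 → rank 6.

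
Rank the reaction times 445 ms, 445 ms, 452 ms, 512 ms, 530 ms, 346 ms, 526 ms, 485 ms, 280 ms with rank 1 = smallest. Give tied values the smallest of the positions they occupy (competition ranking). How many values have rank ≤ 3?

Sorted (ascending): 280, 346, 445, 445, 452, 485, 512, 526, 530
The 2 values of 445 occupy positions 3–4 → each gets rank 3.
Ranks ≤ 3: {1, 2, 3, 3} → 4 values.

4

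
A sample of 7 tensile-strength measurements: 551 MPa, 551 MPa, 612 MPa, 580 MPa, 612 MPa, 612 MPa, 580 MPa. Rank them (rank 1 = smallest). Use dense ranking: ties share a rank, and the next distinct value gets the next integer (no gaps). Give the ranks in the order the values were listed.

1, 1, 3, 2, 3, 3, 2

Sorted (ascending): 551, 551, 580, 580, 612, 612, 612
The 2 values of 551 share dense rank 1.
The 2 values of 580 share dense rank 2.
The 3 values of 612 share dense rank 3.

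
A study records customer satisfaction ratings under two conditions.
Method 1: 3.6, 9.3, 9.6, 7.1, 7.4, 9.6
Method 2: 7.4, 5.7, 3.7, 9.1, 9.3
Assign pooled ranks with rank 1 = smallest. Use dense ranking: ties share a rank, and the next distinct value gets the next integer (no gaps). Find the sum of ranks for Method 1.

Sorted (ascending): 3.6, 3.7, 5.7, 7.1, 7.4, 7.4, 9.1, 9.3, 9.3, 9.6, 9.6
The 2 values of 7.4 share dense rank 5.
The 2 values of 9.3 share dense rank 7.
The 2 values of 9.6 share dense rank 8.
Remaining distinct values take the next consecutive integers.
Method 1 values → pooled ranks: 3.6→1, 9.3→7, 9.6→8, 7.1→4, 7.4→5, 9.6→8
Rank sum = 1 + 7 + 8 + 4 + 5 + 8 = 33

33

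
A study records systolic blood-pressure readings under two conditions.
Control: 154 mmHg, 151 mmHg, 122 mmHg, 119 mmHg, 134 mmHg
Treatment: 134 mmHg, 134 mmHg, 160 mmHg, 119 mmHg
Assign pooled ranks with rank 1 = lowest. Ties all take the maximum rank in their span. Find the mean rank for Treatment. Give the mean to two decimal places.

5.75

Sorted (ascending): 119, 119, 122, 134, 134, 134, 151, 154, 160
The 2 values of 119 occupy positions 1–2 → each gets rank 2.
The 3 values of 134 occupy positions 4–6 → each gets rank 6.
Treatment values → pooled ranks: 134→6, 134→6, 160→9, 119→2
Mean rank = (6 + 6 + 9 + 2) / 4 = 5.75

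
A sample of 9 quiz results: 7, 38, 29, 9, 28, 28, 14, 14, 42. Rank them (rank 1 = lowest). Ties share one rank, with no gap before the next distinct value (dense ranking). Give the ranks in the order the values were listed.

Sorted (ascending): 7, 9, 14, 14, 28, 28, 29, 38, 42
The 2 values of 14 share dense rank 3.
The 2 values of 28 share dense rank 4.
Remaining distinct values take the next consecutive integers.

1, 6, 5, 2, 4, 4, 3, 3, 7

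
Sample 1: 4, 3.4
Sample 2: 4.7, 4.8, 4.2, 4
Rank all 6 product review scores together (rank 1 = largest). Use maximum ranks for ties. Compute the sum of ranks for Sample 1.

11

Sorted (descending): 4.8, 4.7, 4.2, 4, 4, 3.4
The 2 values of 4 occupy positions 4–5 → each gets rank 5.
Sample 1 values → pooled ranks: 4→5, 3.4→6
Rank sum = 5 + 6 = 11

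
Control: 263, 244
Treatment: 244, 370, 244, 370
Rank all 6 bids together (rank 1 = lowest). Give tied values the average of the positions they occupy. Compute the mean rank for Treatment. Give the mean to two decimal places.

Sorted (ascending): 244, 244, 244, 263, 370, 370
The 3 values of 244 occupy positions 1–3 → average rank 2.
The 2 values of 370 occupy positions 5–6 → average rank (5+6)/2 = 5.5.
Treatment values → pooled ranks: 244→2, 370→5.5, 244→2, 370→5.5
Mean rank = (2 + 5.5 + 2 + 5.5) / 4 = 3.75

3.75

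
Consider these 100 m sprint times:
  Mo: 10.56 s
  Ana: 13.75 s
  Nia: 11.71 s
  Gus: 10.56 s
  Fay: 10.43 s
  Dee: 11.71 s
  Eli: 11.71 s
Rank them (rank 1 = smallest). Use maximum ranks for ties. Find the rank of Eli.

6

Sorted (ascending): 10.43, 10.56, 10.56, 11.71, 11.71, 11.71, 13.75
The 2 values of 10.56 occupy positions 2–3 → each gets rank 3.
The 3 values of 11.71 occupy positions 4–6 → each gets rank 6.
Eli has value 11.71 s → rank 6.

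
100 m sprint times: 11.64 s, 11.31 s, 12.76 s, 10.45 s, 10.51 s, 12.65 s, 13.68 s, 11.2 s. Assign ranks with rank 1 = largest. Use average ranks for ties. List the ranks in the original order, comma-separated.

4, 5, 2, 8, 7, 3, 1, 6

Sorted (descending): 13.68, 12.76, 12.65, 11.64, 11.31, 11.2, 10.51, 10.45
No ties — each value takes its position as its rank.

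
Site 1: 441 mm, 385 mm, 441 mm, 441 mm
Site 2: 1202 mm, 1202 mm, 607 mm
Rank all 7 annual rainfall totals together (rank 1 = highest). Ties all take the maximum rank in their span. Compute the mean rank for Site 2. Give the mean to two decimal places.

2.33

Sorted (descending): 1202, 1202, 607, 441, 441, 441, 385
The 2 values of 1202 occupy positions 1–2 → each gets rank 2.
The 3 values of 441 occupy positions 4–6 → each gets rank 6.
Site 2 values → pooled ranks: 1202→2, 1202→2, 607→3
Mean rank = (2 + 2 + 3) / 3 = 2.33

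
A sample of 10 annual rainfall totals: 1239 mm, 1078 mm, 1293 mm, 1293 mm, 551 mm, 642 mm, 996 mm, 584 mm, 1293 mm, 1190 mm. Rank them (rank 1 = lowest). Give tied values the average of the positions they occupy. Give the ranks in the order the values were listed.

Sorted (ascending): 551, 584, 642, 996, 1078, 1190, 1239, 1293, 1293, 1293
The 3 values of 1293 occupy positions 8–10 → average rank 9.

7, 5, 9, 9, 1, 3, 4, 2, 9, 6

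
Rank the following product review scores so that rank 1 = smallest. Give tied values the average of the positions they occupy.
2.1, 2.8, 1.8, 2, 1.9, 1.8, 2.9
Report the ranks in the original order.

Sorted (ascending): 1.8, 1.8, 1.9, 2, 2.1, 2.8, 2.9
The 2 values of 1.8 occupy positions 1–2 → average rank (1+2)/2 = 1.5.

5, 6, 1.5, 4, 3, 1.5, 7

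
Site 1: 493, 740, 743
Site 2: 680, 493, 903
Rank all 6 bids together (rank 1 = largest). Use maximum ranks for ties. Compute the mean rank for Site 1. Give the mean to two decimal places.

Sorted (descending): 903, 743, 740, 680, 493, 493
The 2 values of 493 occupy positions 5–6 → each gets rank 6.
Site 1 values → pooled ranks: 493→6, 740→3, 743→2
Mean rank = (6 + 3 + 2) / 3 = 3.67

3.67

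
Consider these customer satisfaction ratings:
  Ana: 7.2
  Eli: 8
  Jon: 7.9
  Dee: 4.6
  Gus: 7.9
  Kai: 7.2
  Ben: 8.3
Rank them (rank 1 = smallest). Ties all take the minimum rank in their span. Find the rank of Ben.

7

Sorted (ascending): 4.6, 7.2, 7.2, 7.9, 7.9, 8, 8.3
The 2 values of 7.2 occupy positions 2–3 → each gets rank 2.
The 2 values of 7.9 occupy positions 4–5 → each gets rank 4.
Ben has value 8.3 → rank 7.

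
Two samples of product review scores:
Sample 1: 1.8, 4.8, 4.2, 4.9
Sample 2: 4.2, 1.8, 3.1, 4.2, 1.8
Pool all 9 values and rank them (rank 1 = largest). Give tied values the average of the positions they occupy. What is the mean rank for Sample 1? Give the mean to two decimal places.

3.75

Sorted (descending): 4.9, 4.8, 4.2, 4.2, 4.2, 3.1, 1.8, 1.8, 1.8
The 3 values of 4.2 occupy positions 3–5 → average rank 4.
The 3 values of 1.8 occupy positions 7–9 → average rank 8.
Sample 1 values → pooled ranks: 1.8→8, 4.8→2, 4.2→4, 4.9→1
Mean rank = (8 + 2 + 4 + 1) / 4 = 3.75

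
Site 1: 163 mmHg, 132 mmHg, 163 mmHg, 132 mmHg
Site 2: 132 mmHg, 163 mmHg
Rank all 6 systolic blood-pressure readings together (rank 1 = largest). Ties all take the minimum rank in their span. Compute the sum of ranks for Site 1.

Sorted (descending): 163, 163, 163, 132, 132, 132
The 3 values of 163 occupy positions 1–3 → each gets rank 1.
The 3 values of 132 occupy positions 4–6 → each gets rank 4.
Site 1 values → pooled ranks: 163→1, 132→4, 163→1, 132→4
Rank sum = 1 + 4 + 1 + 4 = 10

10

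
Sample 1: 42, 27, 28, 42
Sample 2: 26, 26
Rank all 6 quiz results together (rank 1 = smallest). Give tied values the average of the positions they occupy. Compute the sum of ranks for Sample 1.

18

Sorted (ascending): 26, 26, 27, 28, 42, 42
The 2 values of 26 occupy positions 1–2 → average rank (1+2)/2 = 1.5.
The 2 values of 42 occupy positions 5–6 → average rank (5+6)/2 = 5.5.
Sample 1 values → pooled ranks: 42→5.5, 27→3, 28→4, 42→5.5
Rank sum = 5.5 + 3 + 4 + 5.5 = 18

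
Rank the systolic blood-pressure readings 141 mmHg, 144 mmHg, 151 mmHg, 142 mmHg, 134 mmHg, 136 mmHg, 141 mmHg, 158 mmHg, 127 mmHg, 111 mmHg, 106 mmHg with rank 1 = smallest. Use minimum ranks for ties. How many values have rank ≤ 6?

Sorted (ascending): 106, 111, 127, 134, 136, 141, 141, 142, 144, 151, 158
The 2 values of 141 occupy positions 6–7 → each gets rank 6.
Ranks ≤ 6: {1, 2, 3, 4, 5, 6, 6} → 7 values.

7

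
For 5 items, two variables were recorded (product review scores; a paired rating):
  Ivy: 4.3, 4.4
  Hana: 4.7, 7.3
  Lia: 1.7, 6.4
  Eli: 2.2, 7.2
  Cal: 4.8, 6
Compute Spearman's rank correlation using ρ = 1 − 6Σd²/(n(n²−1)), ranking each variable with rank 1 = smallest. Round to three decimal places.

-0.100

Ranks of variable 1: 3, 4, 1, 2, 5
Ranks of variable 2: 1, 5, 3, 4, 2
d = r₁ − r₂: 2, -1, -2, -2, 3
d²: 4, 1, 4, 4, 9; Σd² = 22
ρ = 1 − 6·22/(5·24) = 1 − 132/120 = -0.100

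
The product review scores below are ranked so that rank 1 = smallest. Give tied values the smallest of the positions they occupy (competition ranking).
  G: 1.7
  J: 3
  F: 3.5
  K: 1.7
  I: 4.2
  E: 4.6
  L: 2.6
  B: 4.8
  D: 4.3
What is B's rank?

9

Sorted (ascending): 1.7, 1.7, 2.6, 3, 3.5, 4.2, 4.3, 4.6, 4.8
The 2 values of 1.7 occupy positions 1–2 → each gets rank 1.
B has value 4.8 → rank 9.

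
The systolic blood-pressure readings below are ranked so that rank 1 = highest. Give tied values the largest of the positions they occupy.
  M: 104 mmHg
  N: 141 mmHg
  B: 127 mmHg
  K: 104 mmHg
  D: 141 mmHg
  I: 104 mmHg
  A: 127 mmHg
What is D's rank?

Sorted (descending): 141, 141, 127, 127, 104, 104, 104
The 2 values of 141 occupy positions 1–2 → each gets rank 2.
The 2 values of 127 occupy positions 3–4 → each gets rank 4.
The 3 values of 104 occupy positions 5–7 → each gets rank 7.
D has value 141 mmHg → rank 2.

2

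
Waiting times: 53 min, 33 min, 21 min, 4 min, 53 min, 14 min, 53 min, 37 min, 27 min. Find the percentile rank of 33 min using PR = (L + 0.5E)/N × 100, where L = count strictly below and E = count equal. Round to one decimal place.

N = 9.
Strictly below 33: 4. Equal to 33: 1.
PR = (4 + 0.5·1)/9 × 100 = 50.0

50.0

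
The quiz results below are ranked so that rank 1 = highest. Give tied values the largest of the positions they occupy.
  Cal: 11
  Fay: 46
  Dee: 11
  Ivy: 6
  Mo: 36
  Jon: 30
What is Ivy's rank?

Sorted (descending): 46, 36, 30, 11, 11, 6
The 2 values of 11 occupy positions 4–5 → each gets rank 5.
Ivy has value 6 → rank 6.

6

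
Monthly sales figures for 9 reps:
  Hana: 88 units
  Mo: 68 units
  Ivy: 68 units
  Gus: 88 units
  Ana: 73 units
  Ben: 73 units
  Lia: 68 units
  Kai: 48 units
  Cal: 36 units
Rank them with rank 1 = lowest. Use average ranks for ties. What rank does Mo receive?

Sorted (ascending): 36, 48, 68, 68, 68, 73, 73, 88, 88
The 3 values of 68 occupy positions 3–5 → average rank 4.
The 2 values of 73 occupy positions 6–7 → average rank (6+7)/2 = 6.5.
The 2 values of 88 occupy positions 8–9 → average rank (8+9)/2 = 8.5.
Mo has value 68 units → rank 4.

4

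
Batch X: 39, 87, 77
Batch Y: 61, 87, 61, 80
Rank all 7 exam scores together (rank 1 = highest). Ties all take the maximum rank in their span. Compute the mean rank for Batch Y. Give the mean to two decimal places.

4.25

Sorted (descending): 87, 87, 80, 77, 61, 61, 39
The 2 values of 87 occupy positions 1–2 → each gets rank 2.
The 2 values of 61 occupy positions 5–6 → each gets rank 6.
Batch Y values → pooled ranks: 61→6, 87→2, 61→6, 80→3
Mean rank = (6 + 2 + 6 + 3) / 4 = 4.25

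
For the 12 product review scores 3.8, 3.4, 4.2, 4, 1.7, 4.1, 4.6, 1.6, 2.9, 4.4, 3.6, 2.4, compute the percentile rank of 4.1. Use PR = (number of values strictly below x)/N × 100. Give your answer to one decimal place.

66.7

N = 12.
Strictly below 4.1: 8. Equal to 4.1: 1.
PR = 8/12 × 100 = 66.7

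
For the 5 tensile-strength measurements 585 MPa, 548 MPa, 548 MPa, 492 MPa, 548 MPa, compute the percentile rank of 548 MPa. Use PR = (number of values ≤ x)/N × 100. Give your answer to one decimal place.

N = 5.
Strictly below 548: 1. Equal to 548: 3.
PR = 4/5 × 100 = 80.0

80.0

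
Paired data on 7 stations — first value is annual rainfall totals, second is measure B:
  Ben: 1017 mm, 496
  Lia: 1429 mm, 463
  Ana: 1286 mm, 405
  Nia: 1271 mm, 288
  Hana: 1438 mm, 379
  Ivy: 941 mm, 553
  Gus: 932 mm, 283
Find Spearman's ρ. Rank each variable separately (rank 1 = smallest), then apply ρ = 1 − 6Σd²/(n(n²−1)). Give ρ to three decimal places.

0.000

Ranks of variable 1: 3, 6, 5, 4, 7, 2, 1
Ranks of variable 2: 6, 5, 4, 2, 3, 7, 1
d = r₁ − r₂: -3, 1, 1, 2, 4, -5, 0
d²: 9, 1, 1, 4, 16, 25, 0; Σd² = 56
ρ = 1 − 6·56/(7·48) = 1 − 336/336 = 0.000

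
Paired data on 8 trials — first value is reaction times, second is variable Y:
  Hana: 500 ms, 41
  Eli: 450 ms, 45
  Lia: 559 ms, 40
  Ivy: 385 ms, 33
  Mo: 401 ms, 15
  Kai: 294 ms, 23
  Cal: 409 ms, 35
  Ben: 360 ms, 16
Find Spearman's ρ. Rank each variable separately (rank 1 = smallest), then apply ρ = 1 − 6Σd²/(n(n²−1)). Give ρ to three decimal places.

0.738

Ranks of variable 1: 7, 6, 8, 3, 4, 1, 5, 2
Ranks of variable 2: 7, 8, 6, 4, 1, 3, 5, 2
d = r₁ − r₂: 0, -2, 2, -1, 3, -2, 0, 0
d²: 0, 4, 4, 1, 9, 4, 0, 0; Σd² = 22
ρ = 1 − 6·22/(8·63) = 1 − 132/504 = 0.738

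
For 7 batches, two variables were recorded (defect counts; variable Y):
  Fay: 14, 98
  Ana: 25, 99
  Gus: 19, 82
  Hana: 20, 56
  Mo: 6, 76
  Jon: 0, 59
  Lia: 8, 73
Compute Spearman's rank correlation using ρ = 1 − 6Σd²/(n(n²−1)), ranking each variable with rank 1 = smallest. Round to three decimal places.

0.393

Ranks of variable 1: 4, 7, 5, 6, 2, 1, 3
Ranks of variable 2: 6, 7, 5, 1, 4, 2, 3
d = r₁ − r₂: -2, 0, 0, 5, -2, -1, 0
d²: 4, 0, 0, 25, 4, 1, 0; Σd² = 34
ρ = 1 − 6·34/(7·48) = 1 − 204/336 = 0.393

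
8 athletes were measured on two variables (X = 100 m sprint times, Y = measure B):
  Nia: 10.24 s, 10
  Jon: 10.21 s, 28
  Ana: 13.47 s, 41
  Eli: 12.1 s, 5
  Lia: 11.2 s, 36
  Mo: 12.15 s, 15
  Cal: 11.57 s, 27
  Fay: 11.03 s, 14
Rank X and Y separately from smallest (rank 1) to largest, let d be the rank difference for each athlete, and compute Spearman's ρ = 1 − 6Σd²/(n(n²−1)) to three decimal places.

Ranks of variable 1: 2, 1, 8, 6, 4, 7, 5, 3
Ranks of variable 2: 2, 6, 8, 1, 7, 4, 5, 3
d = r₁ − r₂: 0, -5, 0, 5, -3, 3, 0, 0
d²: 0, 25, 0, 25, 9, 9, 0, 0; Σd² = 68
ρ = 1 − 6·68/(8·63) = 1 − 408/504 = 0.190

0.190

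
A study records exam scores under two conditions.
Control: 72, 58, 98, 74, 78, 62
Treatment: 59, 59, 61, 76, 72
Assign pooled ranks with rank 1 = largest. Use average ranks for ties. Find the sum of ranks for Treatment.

Sorted (descending): 98, 78, 76, 74, 72, 72, 62, 61, 59, 59, 58
The 2 values of 72 occupy positions 5–6 → average rank (5+6)/2 = 5.5.
The 2 values of 59 occupy positions 9–10 → average rank (9+10)/2 = 9.5.
Treatment values → pooled ranks: 59→9.5, 59→9.5, 61→8, 76→3, 72→5.5
Rank sum = 9.5 + 9.5 + 8 + 3 + 5.5 = 35.5

35.5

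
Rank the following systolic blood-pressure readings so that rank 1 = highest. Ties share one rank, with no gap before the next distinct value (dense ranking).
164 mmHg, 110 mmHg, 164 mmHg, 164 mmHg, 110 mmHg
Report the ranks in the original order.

Sorted (descending): 164, 164, 164, 110, 110
The 3 values of 164 share dense rank 1.
The 2 values of 110 share dense rank 2.

1, 2, 1, 1, 2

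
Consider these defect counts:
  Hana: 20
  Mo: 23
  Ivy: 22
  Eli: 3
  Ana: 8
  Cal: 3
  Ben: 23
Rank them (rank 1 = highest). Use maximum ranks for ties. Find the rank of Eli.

7

Sorted (descending): 23, 23, 22, 20, 8, 3, 3
The 2 values of 23 occupy positions 1–2 → each gets rank 2.
The 2 values of 3 occupy positions 6–7 → each gets rank 7.
Eli has value 3 → rank 7.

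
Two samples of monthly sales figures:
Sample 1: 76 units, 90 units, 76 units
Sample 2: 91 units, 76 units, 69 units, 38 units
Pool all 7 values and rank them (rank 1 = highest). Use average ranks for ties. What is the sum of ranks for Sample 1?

Sorted (descending): 91, 90, 76, 76, 76, 69, 38
The 3 values of 76 occupy positions 3–5 → average rank 4.
Sample 1 values → pooled ranks: 76→4, 90→2, 76→4
Rank sum = 4 + 2 + 4 = 10

10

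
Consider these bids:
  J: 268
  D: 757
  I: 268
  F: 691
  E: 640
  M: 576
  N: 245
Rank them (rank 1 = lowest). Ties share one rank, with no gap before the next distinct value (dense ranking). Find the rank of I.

Sorted (ascending): 245, 268, 268, 576, 640, 691, 757
The 2 values of 268 share dense rank 2.
Remaining distinct values take the next consecutive integers.
I has value 268 → rank 2.

2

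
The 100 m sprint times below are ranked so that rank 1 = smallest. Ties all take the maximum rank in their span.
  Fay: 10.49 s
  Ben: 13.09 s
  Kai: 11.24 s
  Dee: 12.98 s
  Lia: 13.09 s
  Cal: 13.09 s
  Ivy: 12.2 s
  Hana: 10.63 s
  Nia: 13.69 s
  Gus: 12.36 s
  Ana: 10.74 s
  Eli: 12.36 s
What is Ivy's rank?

Sorted (ascending): 10.49, 10.63, 10.74, 11.24, 12.2, 12.36, 12.36, 12.98, 13.09, 13.09, 13.09, 13.69
The 2 values of 12.36 occupy positions 6–7 → each gets rank 7.
The 3 values of 13.09 occupy positions 9–11 → each gets rank 11.
Ivy has value 12.2 s → rank 5.

5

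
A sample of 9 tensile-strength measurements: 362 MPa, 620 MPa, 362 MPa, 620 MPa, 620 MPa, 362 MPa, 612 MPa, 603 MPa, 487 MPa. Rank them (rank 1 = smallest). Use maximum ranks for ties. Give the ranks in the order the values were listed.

Sorted (ascending): 362, 362, 362, 487, 603, 612, 620, 620, 620
The 3 values of 362 occupy positions 1–3 → each gets rank 3.
The 3 values of 620 occupy positions 7–9 → each gets rank 9.

3, 9, 3, 9, 9, 3, 6, 5, 4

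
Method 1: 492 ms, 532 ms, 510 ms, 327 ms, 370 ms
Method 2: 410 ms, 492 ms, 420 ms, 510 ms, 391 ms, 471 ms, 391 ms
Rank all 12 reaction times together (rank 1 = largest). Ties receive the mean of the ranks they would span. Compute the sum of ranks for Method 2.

47

Sorted (descending): 532, 510, 510, 492, 492, 471, 420, 410, 391, 391, 370, 327
The 2 values of 510 occupy positions 2–3 → average rank (2+3)/2 = 2.5.
The 2 values of 492 occupy positions 4–5 → average rank (4+5)/2 = 4.5.
The 2 values of 391 occupy positions 9–10 → average rank (9+10)/2 = 9.5.
Method 2 values → pooled ranks: 410→8, 492→4.5, 420→7, 510→2.5, 391→9.5, 471→6, 391→9.5
Rank sum = 8 + 4.5 + 7 + 2.5 + 9.5 + 6 + 9.5 = 47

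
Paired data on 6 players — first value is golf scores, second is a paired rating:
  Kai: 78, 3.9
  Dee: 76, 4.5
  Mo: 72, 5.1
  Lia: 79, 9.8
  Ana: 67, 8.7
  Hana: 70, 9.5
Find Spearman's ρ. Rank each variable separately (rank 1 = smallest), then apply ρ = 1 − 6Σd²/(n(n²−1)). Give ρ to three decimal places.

-0.086

Ranks of variable 1: 5, 4, 3, 6, 1, 2
Ranks of variable 2: 1, 2, 3, 6, 4, 5
d = r₁ − r₂: 4, 2, 0, 0, -3, -3
d²: 16, 4, 0, 0, 9, 9; Σd² = 38
ρ = 1 − 6·38/(6·35) = 1 − 228/210 = -0.086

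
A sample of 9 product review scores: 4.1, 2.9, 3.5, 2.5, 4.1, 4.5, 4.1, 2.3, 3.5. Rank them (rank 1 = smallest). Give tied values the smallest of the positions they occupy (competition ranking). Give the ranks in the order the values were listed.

Sorted (ascending): 2.3, 2.5, 2.9, 3.5, 3.5, 4.1, 4.1, 4.1, 4.5
The 2 values of 3.5 occupy positions 4–5 → each gets rank 4.
The 3 values of 4.1 occupy positions 6–8 → each gets rank 6.

6, 3, 4, 2, 6, 9, 6, 1, 4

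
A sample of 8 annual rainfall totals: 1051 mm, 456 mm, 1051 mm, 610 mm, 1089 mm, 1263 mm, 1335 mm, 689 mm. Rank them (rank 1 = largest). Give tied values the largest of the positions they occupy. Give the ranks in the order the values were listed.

5, 8, 5, 7, 3, 2, 1, 6

Sorted (descending): 1335, 1263, 1089, 1051, 1051, 689, 610, 456
The 2 values of 1051 occupy positions 4–5 → each gets rank 5.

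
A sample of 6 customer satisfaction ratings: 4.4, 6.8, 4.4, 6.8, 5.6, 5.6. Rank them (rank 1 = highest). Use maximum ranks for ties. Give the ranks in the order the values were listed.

Sorted (descending): 6.8, 6.8, 5.6, 5.6, 4.4, 4.4
The 2 values of 6.8 occupy positions 1–2 → each gets rank 2.
The 2 values of 5.6 occupy positions 3–4 → each gets rank 4.
The 2 values of 4.4 occupy positions 5–6 → each gets rank 6.

6, 2, 6, 2, 4, 4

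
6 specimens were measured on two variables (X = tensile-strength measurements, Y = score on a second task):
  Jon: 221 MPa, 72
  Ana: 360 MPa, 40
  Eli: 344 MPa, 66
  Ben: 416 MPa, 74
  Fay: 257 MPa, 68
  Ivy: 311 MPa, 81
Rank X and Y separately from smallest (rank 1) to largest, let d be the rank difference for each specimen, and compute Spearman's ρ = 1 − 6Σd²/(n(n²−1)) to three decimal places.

Ranks of variable 1: 1, 5, 4, 6, 2, 3
Ranks of variable 2: 4, 1, 2, 5, 3, 6
d = r₁ − r₂: -3, 4, 2, 1, -1, -3
d²: 9, 16, 4, 1, 1, 9; Σd² = 40
ρ = 1 − 6·40/(6·35) = 1 − 240/210 = -0.143

-0.143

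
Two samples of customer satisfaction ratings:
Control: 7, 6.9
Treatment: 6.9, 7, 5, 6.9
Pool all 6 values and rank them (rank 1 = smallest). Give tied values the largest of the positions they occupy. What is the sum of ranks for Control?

Sorted (ascending): 5, 6.9, 6.9, 6.9, 7, 7
The 3 values of 6.9 occupy positions 2–4 → each gets rank 4.
The 2 values of 7 occupy positions 5–6 → each gets rank 6.
Control values → pooled ranks: 7→6, 6.9→4
Rank sum = 6 + 4 = 10

10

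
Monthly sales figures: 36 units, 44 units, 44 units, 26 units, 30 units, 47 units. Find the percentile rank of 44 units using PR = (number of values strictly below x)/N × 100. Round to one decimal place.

50.0

N = 6.
Strictly below 44: 3. Equal to 44: 2.
PR = 3/6 × 100 = 50.0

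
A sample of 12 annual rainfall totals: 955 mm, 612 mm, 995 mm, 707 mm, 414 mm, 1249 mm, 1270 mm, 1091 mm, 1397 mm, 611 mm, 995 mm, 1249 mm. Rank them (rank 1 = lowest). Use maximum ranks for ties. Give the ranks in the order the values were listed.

Sorted (ascending): 414, 611, 612, 707, 955, 995, 995, 1091, 1249, 1249, 1270, 1397
The 2 values of 995 occupy positions 6–7 → each gets rank 7.
The 2 values of 1249 occupy positions 9–10 → each gets rank 10.

5, 3, 7, 4, 1, 10, 11, 8, 12, 2, 7, 10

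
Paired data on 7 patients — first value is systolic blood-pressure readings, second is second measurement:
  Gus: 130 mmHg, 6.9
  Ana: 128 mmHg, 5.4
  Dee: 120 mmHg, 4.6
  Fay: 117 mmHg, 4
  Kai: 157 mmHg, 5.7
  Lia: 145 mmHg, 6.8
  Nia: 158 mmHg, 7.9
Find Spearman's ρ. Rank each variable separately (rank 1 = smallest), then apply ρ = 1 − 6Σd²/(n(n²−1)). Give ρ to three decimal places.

Ranks of variable 1: 4, 3, 2, 1, 6, 5, 7
Ranks of variable 2: 6, 3, 2, 1, 4, 5, 7
d = r₁ − r₂: -2, 0, 0, 0, 2, 0, 0
d²: 4, 0, 0, 0, 4, 0, 0; Σd² = 8
ρ = 1 − 6·8/(7·48) = 1 − 48/336 = 0.857

0.857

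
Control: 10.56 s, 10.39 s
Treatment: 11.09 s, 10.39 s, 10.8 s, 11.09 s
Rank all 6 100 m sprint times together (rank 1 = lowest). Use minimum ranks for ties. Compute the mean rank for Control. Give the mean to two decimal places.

Sorted (ascending): 10.39, 10.39, 10.56, 10.8, 11.09, 11.09
The 2 values of 10.39 occupy positions 1–2 → each gets rank 1.
The 2 values of 11.09 occupy positions 5–6 → each gets rank 5.
Control values → pooled ranks: 10.56→3, 10.39→1
Mean rank = (3 + 1) / 2 = 2.00

2.00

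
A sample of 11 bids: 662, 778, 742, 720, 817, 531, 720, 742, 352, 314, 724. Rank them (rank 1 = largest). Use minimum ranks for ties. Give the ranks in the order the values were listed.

8, 2, 3, 6, 1, 9, 6, 3, 10, 11, 5

Sorted (descending): 817, 778, 742, 742, 724, 720, 720, 662, 531, 352, 314
The 2 values of 742 occupy positions 3–4 → each gets rank 3.
The 2 values of 720 occupy positions 6–7 → each gets rank 6.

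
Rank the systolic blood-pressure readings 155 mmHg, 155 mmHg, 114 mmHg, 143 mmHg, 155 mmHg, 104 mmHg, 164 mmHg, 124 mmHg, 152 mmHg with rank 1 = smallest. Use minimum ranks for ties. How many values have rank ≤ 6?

8

Sorted (ascending): 104, 114, 124, 143, 152, 155, 155, 155, 164
The 3 values of 155 occupy positions 6–8 → each gets rank 6.
Ranks ≤ 6: {1, 2, 3, 4, 5, 6, 6, 6} → 8 values.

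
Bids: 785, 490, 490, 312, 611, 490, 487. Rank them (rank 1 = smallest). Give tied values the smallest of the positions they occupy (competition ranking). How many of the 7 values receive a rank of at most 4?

5

Sorted (ascending): 312, 487, 490, 490, 490, 611, 785
The 3 values of 490 occupy positions 3–5 → each gets rank 3.
Ranks ≤ 4: {1, 2, 3, 3, 3} → 5 values.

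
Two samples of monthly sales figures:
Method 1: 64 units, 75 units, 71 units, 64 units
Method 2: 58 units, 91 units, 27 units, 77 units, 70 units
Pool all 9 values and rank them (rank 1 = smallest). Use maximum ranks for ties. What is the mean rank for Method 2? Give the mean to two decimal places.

5.00

Sorted (ascending): 27, 58, 64, 64, 70, 71, 75, 77, 91
The 2 values of 64 occupy positions 3–4 → each gets rank 4.
Method 2 values → pooled ranks: 58→2, 91→9, 27→1, 77→8, 70→5
Mean rank = (2 + 9 + 1 + 8 + 5) / 5 = 5.00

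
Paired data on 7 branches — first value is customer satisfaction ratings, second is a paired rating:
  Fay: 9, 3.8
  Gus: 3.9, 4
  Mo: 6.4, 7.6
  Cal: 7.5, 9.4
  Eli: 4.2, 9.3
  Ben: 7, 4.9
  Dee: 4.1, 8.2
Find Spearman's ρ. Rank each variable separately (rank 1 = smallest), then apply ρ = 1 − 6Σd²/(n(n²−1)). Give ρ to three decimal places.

-0.071

Ranks of variable 1: 7, 1, 4, 6, 3, 5, 2
Ranks of variable 2: 1, 2, 4, 7, 6, 3, 5
d = r₁ − r₂: 6, -1, 0, -1, -3, 2, -3
d²: 36, 1, 0, 1, 9, 4, 9; Σd² = 60
ρ = 1 − 6·60/(7·48) = 1 − 360/336 = -0.071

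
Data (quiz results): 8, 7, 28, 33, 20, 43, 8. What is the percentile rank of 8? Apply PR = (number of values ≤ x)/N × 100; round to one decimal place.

42.9

N = 7.
Strictly below 8: 1. Equal to 8: 2.
PR = 3/7 × 100 = 42.9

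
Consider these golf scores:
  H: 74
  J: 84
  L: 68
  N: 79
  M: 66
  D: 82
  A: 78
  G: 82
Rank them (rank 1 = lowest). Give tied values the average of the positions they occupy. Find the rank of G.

Sorted (ascending): 66, 68, 74, 78, 79, 82, 82, 84
The 2 values of 82 occupy positions 6–7 → average rank (6+7)/2 = 6.5.
G has value 82 → rank 6.5.

6.5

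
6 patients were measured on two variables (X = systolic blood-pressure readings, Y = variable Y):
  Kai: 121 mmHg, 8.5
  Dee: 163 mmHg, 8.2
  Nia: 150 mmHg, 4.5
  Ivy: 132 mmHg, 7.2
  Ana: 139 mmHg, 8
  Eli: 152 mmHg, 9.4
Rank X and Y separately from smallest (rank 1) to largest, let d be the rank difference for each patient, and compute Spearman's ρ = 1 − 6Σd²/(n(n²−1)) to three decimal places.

Ranks of variable 1: 1, 6, 4, 2, 3, 5
Ranks of variable 2: 5, 4, 1, 2, 3, 6
d = r₁ − r₂: -4, 2, 3, 0, 0, -1
d²: 16, 4, 9, 0, 0, 1; Σd² = 30
ρ = 1 − 6·30/(6·35) = 1 − 180/210 = 0.143

0.143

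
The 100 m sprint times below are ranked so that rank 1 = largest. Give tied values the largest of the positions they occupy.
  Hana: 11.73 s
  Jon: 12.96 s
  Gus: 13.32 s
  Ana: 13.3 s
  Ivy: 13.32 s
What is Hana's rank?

Sorted (descending): 13.32, 13.32, 13.3, 12.96, 11.73
The 2 values of 13.32 occupy positions 1–2 → each gets rank 2.
Hana has value 11.73 s → rank 5.

5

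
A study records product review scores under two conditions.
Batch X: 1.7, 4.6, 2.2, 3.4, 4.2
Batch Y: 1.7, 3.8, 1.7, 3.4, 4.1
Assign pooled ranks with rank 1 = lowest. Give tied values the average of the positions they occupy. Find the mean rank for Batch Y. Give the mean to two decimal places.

4.90

Sorted (ascending): 1.7, 1.7, 1.7, 2.2, 3.4, 3.4, 3.8, 4.1, 4.2, 4.6
The 3 values of 1.7 occupy positions 1–3 → average rank 2.
The 2 values of 3.4 occupy positions 5–6 → average rank (5+6)/2 = 5.5.
Batch Y values → pooled ranks: 1.7→2, 3.8→7, 1.7→2, 3.4→5.5, 4.1→8
Mean rank = (2 + 7 + 2 + 5.5 + 8) / 5 = 4.90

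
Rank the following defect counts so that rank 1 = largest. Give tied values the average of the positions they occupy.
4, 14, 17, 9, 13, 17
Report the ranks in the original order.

Sorted (descending): 17, 17, 14, 13, 9, 4
The 2 values of 17 occupy positions 1–2 → average rank (1+2)/2 = 1.5.

6, 3, 1.5, 5, 4, 1.5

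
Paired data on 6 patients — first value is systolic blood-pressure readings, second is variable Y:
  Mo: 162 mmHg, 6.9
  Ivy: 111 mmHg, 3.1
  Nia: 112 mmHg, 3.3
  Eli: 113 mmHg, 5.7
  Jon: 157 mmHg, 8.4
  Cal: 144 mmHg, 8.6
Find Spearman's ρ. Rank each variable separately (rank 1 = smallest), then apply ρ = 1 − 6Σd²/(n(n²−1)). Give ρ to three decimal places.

Ranks of variable 1: 6, 1, 2, 3, 5, 4
Ranks of variable 2: 4, 1, 2, 3, 5, 6
d = r₁ − r₂: 2, 0, 0, 0, 0, -2
d²: 4, 0, 0, 0, 0, 4; Σd² = 8
ρ = 1 − 6·8/(6·35) = 1 − 48/210 = 0.771

0.771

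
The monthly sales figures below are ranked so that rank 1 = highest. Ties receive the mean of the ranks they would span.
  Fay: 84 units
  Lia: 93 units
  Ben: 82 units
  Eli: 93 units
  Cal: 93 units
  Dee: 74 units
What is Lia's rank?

2

Sorted (descending): 93, 93, 93, 84, 82, 74
The 3 values of 93 occupy positions 1–3 → average rank 2.
Lia has value 93 units → rank 2.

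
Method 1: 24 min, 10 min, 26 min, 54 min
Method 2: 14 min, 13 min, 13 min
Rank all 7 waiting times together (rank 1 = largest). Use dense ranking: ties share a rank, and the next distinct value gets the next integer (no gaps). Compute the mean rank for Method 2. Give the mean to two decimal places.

4.67

Sorted (descending): 54, 26, 24, 14, 13, 13, 10
The 2 values of 13 share dense rank 5.
Remaining distinct values take the next consecutive integers.
Method 2 values → pooled ranks: 14→4, 13→5, 13→5
Mean rank = (4 + 5 + 5) / 3 = 4.67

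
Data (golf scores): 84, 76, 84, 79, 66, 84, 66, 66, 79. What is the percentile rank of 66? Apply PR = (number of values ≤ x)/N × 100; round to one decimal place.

33.3

N = 9.
Strictly below 66: 0. Equal to 66: 3.
PR = 3/9 × 100 = 33.3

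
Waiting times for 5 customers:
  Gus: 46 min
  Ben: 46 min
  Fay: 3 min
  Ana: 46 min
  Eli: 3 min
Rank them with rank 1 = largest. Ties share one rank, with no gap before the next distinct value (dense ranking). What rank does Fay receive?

Sorted (descending): 46, 46, 46, 3, 3
The 3 values of 46 share dense rank 1.
The 2 values of 3 share dense rank 2.
Fay has value 3 min → rank 2.

2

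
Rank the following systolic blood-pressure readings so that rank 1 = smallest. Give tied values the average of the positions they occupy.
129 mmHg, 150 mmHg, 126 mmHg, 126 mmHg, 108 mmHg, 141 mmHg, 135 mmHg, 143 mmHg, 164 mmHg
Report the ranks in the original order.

Sorted (ascending): 108, 126, 126, 129, 135, 141, 143, 150, 164
The 2 values of 126 occupy positions 2–3 → average rank (2+3)/2 = 2.5.

4, 8, 2.5, 2.5, 1, 6, 5, 7, 9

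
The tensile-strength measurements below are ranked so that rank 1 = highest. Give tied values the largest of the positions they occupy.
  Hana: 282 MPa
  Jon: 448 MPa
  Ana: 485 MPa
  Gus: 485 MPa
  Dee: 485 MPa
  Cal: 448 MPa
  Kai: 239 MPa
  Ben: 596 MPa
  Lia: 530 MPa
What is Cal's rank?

7

Sorted (descending): 596, 530, 485, 485, 485, 448, 448, 282, 239
The 3 values of 485 occupy positions 3–5 → each gets rank 5.
The 2 values of 448 occupy positions 6–7 → each gets rank 7.
Cal has value 448 MPa → rank 7.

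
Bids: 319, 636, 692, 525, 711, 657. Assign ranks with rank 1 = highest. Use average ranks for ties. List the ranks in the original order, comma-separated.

Sorted (descending): 711, 692, 657, 636, 525, 319
No ties — each value takes its position as its rank.

6, 4, 2, 5, 1, 3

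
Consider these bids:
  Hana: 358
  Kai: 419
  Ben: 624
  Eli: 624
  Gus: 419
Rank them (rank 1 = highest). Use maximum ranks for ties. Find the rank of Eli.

Sorted (descending): 624, 624, 419, 419, 358
The 2 values of 624 occupy positions 1–2 → each gets rank 2.
The 2 values of 419 occupy positions 3–4 → each gets rank 4.
Eli has value 624 → rank 2.

2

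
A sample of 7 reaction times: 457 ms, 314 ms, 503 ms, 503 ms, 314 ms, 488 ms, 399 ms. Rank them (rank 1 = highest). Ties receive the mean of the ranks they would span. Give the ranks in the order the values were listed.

Sorted (descending): 503, 503, 488, 457, 399, 314, 314
The 2 values of 503 occupy positions 1–2 → average rank (1+2)/2 = 1.5.
The 2 values of 314 occupy positions 6–7 → average rank (6+7)/2 = 6.5.

4, 6.5, 1.5, 1.5, 6.5, 3, 5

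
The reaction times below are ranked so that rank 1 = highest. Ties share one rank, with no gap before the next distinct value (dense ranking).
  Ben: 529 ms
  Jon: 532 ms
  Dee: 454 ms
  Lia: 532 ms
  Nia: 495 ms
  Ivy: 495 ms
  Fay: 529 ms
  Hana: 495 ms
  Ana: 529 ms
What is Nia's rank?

3

Sorted (descending): 532, 532, 529, 529, 529, 495, 495, 495, 454
The 2 values of 532 share dense rank 1.
The 3 values of 529 share dense rank 2.
The 3 values of 495 share dense rank 3.
Remaining distinct values take the next consecutive integers.
Nia has value 495 ms → rank 3.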